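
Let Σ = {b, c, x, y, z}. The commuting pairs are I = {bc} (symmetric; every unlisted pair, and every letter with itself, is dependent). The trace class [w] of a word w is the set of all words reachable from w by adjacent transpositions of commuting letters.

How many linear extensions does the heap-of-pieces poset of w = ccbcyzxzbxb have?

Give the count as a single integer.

drop 0:c onto floor
drop 1:c onto {0:c}
drop 2:b onto floor
drop 3:c onto {1:c}
drop 4:y onto {2:b, 3:c}
drop 5:z onto {4:y}
drop 6:x onto {5:z}
drop 7:z onto {6:x}
drop 8:b onto {7:z}
drop 9:x onto {8:b}
drop 10:b onto {9:x}
ground layer = {0:c, 2:b}
drop-orders for the pieces not yet dropped (sum over which currently-grounded one goes next):
  1 to go: {10} 1
  2 to go: {9,10} 1
  3 to go: {8,9,10} 1
  4 to go: {7,8,9,10} 1
  5 to go: {6,7,8,9,10} 1
  6 to go: {5,6,7,8,9,10} 1
  7 to go: {4,5,6,7,8,9,10} 1
  8 to go: {2,4,5,6,7,8,9,10} 1  {3,4,5,6,7,8,9,10} 1
  9 to go: {1,3,4,5,6,7,8,9,10} 1  {2,3,4,5,6,7,8,9,10} 2
  if 0:c drops first: 3 orders
  if 2:b drops first: 1 orders
heap linearizations: 4

4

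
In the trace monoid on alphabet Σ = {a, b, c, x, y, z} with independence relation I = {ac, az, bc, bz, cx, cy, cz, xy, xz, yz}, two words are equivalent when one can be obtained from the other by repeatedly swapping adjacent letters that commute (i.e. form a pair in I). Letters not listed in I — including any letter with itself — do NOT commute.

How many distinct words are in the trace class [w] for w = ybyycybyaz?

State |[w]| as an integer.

90

0(y) covers ∅
1(b) covers 0:y
2(y) covers 1:b
3(y) covers 2:y
4(c) covers ∅
5(y) covers 3:y
6(b) covers 5:y
7(y) covers 6:b
8(a) covers 7:y
9(z) covers ∅
floor of heap: 0:y, 4:c, 9:z
completions by unplaced set U, small U first (add the entries for U minus each lowest piece of U):
  |U|=1: {4}:1  {8}:1  {9}:1
  |U|=2: {4,8}:2  {4,9}:2  {7,8}:1  {8,9}:2
  |U|=3: {4,7,8}:3  {4,8,9}:6  {6,7,8}:1  {7,8,9}:3
  |U|=4: {4,6,7,8}:4  {4,7,8,9}:12  {5,6,7,8}:1  {6,7,8,9}:4
  |U|=5: {3,5,6,7,8}:1  {4,5,6,7,8}:5  {4,6,7,8,9}:20  {5,6,7,8,9}:5
  |U|=6: {2,3,5,6,7,8}:1  {3,4,5,6,7,8}:6  {3,5,6,7,8,9}:6  {4,5,6,7,8,9}:30
  |U|=7: {1,2,3,5,6,7,8}:1  {2,3,4,5,6,7,8}:7  {2,3,5,6,7,8,9}:7  {3,4,5,6,7,8,9}:42
  |U|=8: {0,1,2,3,5,6,7,8}:1  {1,2,3,4,5,6,7,8}:8  {1,2,3,5,6,7,8,9}:8  {2,3,4,5,6,7,8,9}:56
  start at 0(y): 72
  start at 4(c): 9
  start at 9(z): 9
sum over floor = 90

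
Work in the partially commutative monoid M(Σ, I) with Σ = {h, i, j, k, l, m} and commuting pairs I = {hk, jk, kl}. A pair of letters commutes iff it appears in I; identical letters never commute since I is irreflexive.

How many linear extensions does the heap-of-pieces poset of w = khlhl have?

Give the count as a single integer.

drop 0:k onto floor
drop 1:h onto floor
drop 2:l onto {1:h}
drop 3:h onto {2:l}
drop 4:l onto {3:h}
ground layer = {0:k, 1:h}
drop-orders for the pieces not yet dropped (sum over which currently-grounded one goes next):
  1 to go: {0} 1  {4} 1
  2 to go: {0,4} 2  {3,4} 1
  3 to go: {0,3,4} 3  {2,3,4} 1
  if 0:k drops first: 1 orders
  if 1:h drops first: 4 orders
heap linearizations: 5

5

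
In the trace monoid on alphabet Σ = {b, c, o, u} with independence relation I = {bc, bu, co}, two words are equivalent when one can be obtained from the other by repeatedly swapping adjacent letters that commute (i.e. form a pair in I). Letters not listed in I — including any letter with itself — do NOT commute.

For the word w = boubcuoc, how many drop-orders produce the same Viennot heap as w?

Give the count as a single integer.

9

#0=b has no predecessor
#1=o depends on [0:b]
#2=u depends on [1:o]
#3=b depends on [1:o]
#4=c depends on [2:u]
#5=u depends on [4:c]
#6=o depends on [3:b, 5:u]
#7=c depends on [5:u]
sources: [0:b]
N(rest) = Σ N(rest − s) over sources s of rest; N(one piece) = 1:
  size 1 → [6]=1  [7]=1
  size 2 → [3,6]=1  [6,7]=2
  size 3 → [3,6,7]=3  [5,6,7]=2
  size 4 → [3,5,6,7]=5  [4,5,6,7]=2
  size 5 → [2,4,5,6,7]=2  [3,4,5,6,7]=7
  size 6 → [2,3,4,5,6,7]=9
  first=0(b) contributes 9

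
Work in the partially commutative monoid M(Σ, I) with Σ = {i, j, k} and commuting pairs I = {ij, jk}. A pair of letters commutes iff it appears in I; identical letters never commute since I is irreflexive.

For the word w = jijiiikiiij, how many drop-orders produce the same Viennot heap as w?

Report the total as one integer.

drop 0:j onto floor
drop 1:i onto floor
drop 2:j onto {0:j}
drop 3:i onto {1:i}
drop 4:i onto {3:i}
drop 5:i onto {4:i}
drop 6:k onto {5:i}
drop 7:i onto {6:k}
drop 8:i onto {7:i}
drop 9:i onto {8:i}
drop 10:j onto {2:j}
ground layer = {0:j, 1:i}
drop-orders for the pieces not yet dropped (sum over which currently-grounded one goes next):
  1 to go: {9} 1  {10} 1
  2 to go: {2,10} 1  {8,9} 1  {9,10} 2
  3 to go: {0,2,10} 1  {2,9,10} 3  {7,8,9} 1  {8,9,10} 3
  4 to go: {0,2,9,10} 4  {2,8,9,10} 6  {6,7,8,9} 1  {7,8,9,10} 4
  5 to go: {0,2,8,9,10} 10  {2,7,8,9,10} 10  {5,6,7,8,9} 1  {6,7,8,9,10} 5
  6 to go: {0,2,7,8,9,10} 20  {2,6,7,8,9,10} 15  {4,5,6,7,8,9} 1  {5,6,7,8,9,10} 6
  7 to go: {0,2,6,7,8,9,10} 35  {2,5,6,7,8,9,10} 21  {3,4,5,6,7,8,9} 1  {4,5,6,7,8,9,10} 7
  8 to go: {0,2,5,6,7,8,9,10} 56  {1,3,4,5,6,7,8,9} 1  {2,4,5,6,7,8,9,10} 28  {3,4,5,6,7,8,9,10} 8
  9 to go: {0,2,4,5,6,7,8,9,10} 84  {1,3,4,5,6,7,8,9,10} 9  {2,3,4,5,6,7,8,9,10} 36
  if 0:j drops first: 45 orders
  if 1:i drops first: 120 orders
heap linearizations: 165

165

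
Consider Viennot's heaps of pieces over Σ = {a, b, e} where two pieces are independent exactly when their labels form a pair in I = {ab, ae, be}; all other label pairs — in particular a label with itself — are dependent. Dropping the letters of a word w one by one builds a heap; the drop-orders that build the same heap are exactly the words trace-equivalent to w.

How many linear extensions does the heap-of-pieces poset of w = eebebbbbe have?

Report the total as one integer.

126

#0=e has no predecessor
#1=e depends on [0:e]
#2=b has no predecessor
#3=e depends on [1:e]
#4=b depends on [2:b]
#5=b depends on [4:b]
#6=b depends on [5:b]
#7=b depends on [6:b]
#8=e depends on [3:e]
sources: [0:e, 2:b]
N(rest) = Σ N(rest − s) over sources s of rest; N(one piece) = 1:
  size 1 → [7]=1  [8]=1
  size 2 → [3,8]=1  [6,7]=1  [7,8]=2
  size 3 → [1,3,8]=1  [3,7,8]=3  [5,6,7]=1  [6,7,8]=3
  size 4 → [0,1,3,8]=1  [1,3,7,8]=4  [3,6,7,8]=6  [4,5,6,7]=1  [5,6,7,8]=4
  size 5 → [0,1,3,7,8]=5  [1,3,6,7,8]=10  [2,4,5,6,7]=1  [3,5,6,7,8]=10  [4,5,6,7,8]=5
  size 6 → [0,1,3,6,7,8]=15  [1,3,5,6,7,8]=20  [2,4,5,6,7,8]=6  [3,4,5,6,7,8]=15
  size 7 → [0,1,3,5,6,7,8]=35  [1,3,4,5,6,7,8]=35  [2,3,4,5,6,7,8]=21
  first=0(e) contributes 56
  first=2(b) contributes 70
|[w]| = 126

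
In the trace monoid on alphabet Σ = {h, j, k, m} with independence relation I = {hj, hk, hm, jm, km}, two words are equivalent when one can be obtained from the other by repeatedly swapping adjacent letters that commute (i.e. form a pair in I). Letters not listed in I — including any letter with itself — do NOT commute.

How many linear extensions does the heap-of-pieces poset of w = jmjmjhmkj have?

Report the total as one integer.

drop 0:j onto floor
drop 1:m onto floor
drop 2:j onto {0:j}
drop 3:m onto {1:m}
drop 4:j onto {2:j}
drop 5:h onto floor
drop 6:m onto {3:m}
drop 7:k onto {4:j}
drop 8:j onto {7:k}
ground layer = {0:j, 1:m, 5:h}
drop-orders for the pieces not yet dropped (sum over which currently-grounded one goes next):
  1 to go: {5} 1  {6} 1  {8} 1
  2 to go: {3,6} 1  {5,6} 2  {5,8} 2  {6,8} 2  {7,8} 1
  3 to go: {1,3,6} 1  {3,5,6} 3  {3,6,8} 3  {4,7,8} 1  {5,6,8} 6  {5,7,8} 3  {6,7,8} 3
  4 to go: {1,3,5,6} 4  {1,3,6,8} 4  {2,4,7,8} 1  {3,5,6,8} 12  {3,6,7,8} 6  {4,5,7,8} 4  {4,6,7,8} 4  {5,6,7,8} 12
  5 to go: {0,2,4,7,8} 1  {1,3,5,6,8} 20  {1,3,6,7,8} 10  {2,4,5,7,8} 5  {2,4,6,7,8} 5  {3,4,6,7,8} 10  {3,5,6,7,8} 30  {4,5,6,7,8} 20
  6 to go: {0,2,4,5,7,8} 6  {0,2,4,6,7,8} 6  {1,3,4,6,7,8} 20  {1,3,5,6,7,8} 60  {2,3,4,6,7,8} 15  {2,4,5,6,7,8} 30  {3,4,5,6,7,8} 60
  7 to go: {0,2,3,4,6,7,8} 21  {0,2,4,5,6,7,8} 42  {1,2,3,4,6,7,8} 35  {1,3,4,5,6,7,8} 140  {2,3,4,5,6,7,8} 105
  if 0:j drops first: 280 orders
  if 1:m drops first: 168 orders
  if 5:h drops first: 56 orders
heap linearizations: 504

504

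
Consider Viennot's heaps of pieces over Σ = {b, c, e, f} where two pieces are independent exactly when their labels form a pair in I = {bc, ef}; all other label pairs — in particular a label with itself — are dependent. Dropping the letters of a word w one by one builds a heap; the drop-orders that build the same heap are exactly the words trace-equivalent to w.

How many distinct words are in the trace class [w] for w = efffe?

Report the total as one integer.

10

#0=e has no predecessor
#1=f has no predecessor
#2=f depends on [1:f]
#3=f depends on [2:f]
#4=e depends on [0:e]
sources: [0:e, 1:f]
N(rest) = Σ N(rest − s) over sources s of rest; N(one piece) = 1:
  size 1 → [3]=1  [4]=1
  size 2 → [0,4]=1  [2,3]=1  [3,4]=2
  size 3 → [0,3,4]=3  [1,2,3]=1  [2,3,4]=3
  first=0(e) contributes 4
  first=1(f) contributes 6
|[w]| = 10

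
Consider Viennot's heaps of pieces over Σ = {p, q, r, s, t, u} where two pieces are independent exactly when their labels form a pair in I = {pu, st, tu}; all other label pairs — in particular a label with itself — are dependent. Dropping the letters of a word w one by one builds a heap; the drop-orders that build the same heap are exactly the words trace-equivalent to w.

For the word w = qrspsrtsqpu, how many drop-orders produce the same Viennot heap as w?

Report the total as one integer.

4

piece 0:q — minimal
piece 1:r rests on {0:q}
piece 2:s rests on {1:r}
piece 3:p rests on {2:s}
piece 4:s rests on {3:p}
piece 5:r rests on {4:s}
piece 6:t rests on {5:r}
piece 7:s rests on {5:r}
piece 8:q rests on {6:t, 7:s}
piece 9:p rests on {8:q}
piece 10:u rests on {8:q}
minimal pieces: {0:q}
ways to finish when only these pieces remain (= sum over removing one remaining piece with nothing left below it):
  1 left: {9}→1  {10}→1
  2 left: {9,10}→2
  3 left: {8,9,10}→2
  4 left: {6,8,9,10}→2  {7,8,9,10}→2
  5 left: {6,7,8,9,10}→4
  6 left: {5,6,7,8,9,10}→4
  7 left: {4,5,6,7,8,9,10}→4
  8 left: {3,4,5,6,7,8,9,10}→4
  9 left: {2,3,4,5,6,7,8,9,10}→4
  placing 0:q first → 4 extensions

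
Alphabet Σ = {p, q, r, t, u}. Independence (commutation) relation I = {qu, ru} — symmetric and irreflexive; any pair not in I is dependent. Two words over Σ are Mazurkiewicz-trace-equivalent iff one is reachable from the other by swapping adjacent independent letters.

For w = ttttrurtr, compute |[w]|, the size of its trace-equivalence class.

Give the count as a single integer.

piece 0:t — minimal
piece 1:t rests on {0:t}
piece 2:t rests on {1:t}
piece 3:t rests on {2:t}
piece 4:r rests on {3:t}
piece 5:u rests on {3:t}
piece 6:r rests on {4:r}
piece 7:t rests on {5:u, 6:r}
piece 8:r rests on {7:t}
minimal pieces: {0:t}
ways to finish when only these pieces remain (= sum over removing one remaining piece with nothing left below it):
  1 left: {8}→1
  2 left: {7,8}→1
  3 left: {5,7,8}→1  {6,7,8}→1
  4 left: {4,6,7,8}→1  {5,6,7,8}→2
  5 left: {4,5,6,7,8}→3
  6 left: {3,4,5,6,7,8}→3
  7 left: {2,3,4,5,6,7,8}→3
  placing 0:t first → 3 extensions

3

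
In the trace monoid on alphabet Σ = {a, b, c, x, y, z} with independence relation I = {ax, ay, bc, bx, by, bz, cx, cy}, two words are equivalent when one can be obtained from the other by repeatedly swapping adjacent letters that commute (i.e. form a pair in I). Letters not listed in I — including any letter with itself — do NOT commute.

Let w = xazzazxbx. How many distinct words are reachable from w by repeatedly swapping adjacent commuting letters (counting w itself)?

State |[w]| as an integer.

drop 0:x onto floor
drop 1:a onto floor
drop 2:z onto {0:x, 1:a}
drop 3:z onto {2:z}
drop 4:a onto {3:z}
drop 5:z onto {4:a}
drop 6:x onto {5:z}
drop 7:b onto {4:a}
drop 8:x onto {6:x}
ground layer = {0:x, 1:a}
drop-orders for the pieces not yet dropped (sum over which currently-grounded one goes next):
  1 to go: {7} 1  {8} 1
  2 to go: {6,8} 1  {7,8} 2
  3 to go: {5,6,8} 1  {6,7,8} 3
  4 to go: {5,6,7,8} 4
  5 to go: {4,5,6,7,8} 4
  6 to go: {3,4,5,6,7,8} 4
  7 to go: {2,3,4,5,6,7,8} 4
  if 0:x drops first: 4 orders
  if 1:a drops first: 4 orders
heap linearizations: 8

8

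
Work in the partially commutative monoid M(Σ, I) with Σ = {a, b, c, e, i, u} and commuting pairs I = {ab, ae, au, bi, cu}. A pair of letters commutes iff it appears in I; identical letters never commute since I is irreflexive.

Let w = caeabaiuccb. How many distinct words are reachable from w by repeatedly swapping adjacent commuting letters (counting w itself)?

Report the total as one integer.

42

#0=c has no predecessor
#1=a depends on [0:c]
#2=e depends on [0:c]
#3=a depends on [1:a]
#4=b depends on [2:e]
#5=a depends on [3:a]
#6=i depends on [2:e, 5:a]
#7=u depends on [4:b, 6:i]
#8=c depends on [4:b, 6:i]
#9=c depends on [8:c]
#10=b depends on [7:u, 9:c]
sources: [0:c]
N(rest) = Σ N(rest − s) over sources s of rest; N(one piece) = 1:
  size 1 → [10]=1
  size 2 → [7,10]=1  [9,10]=1
  size 3 → [7,9,10]=2  [8,9,10]=1
  size 4 → [7,8,9,10]=3
  size 5 → [4,7,8,9,10]=3  [6,7,8,9,10]=3
  size 6 → [4,6,7,8,9,10]=6  [5,6,7,8,9,10]=3
  size 7 → [2,4,6,7,8,9,10]=6  [3,5,6,7,8,9,10]=3  [4,5,6,7,8,9,10]=9
  size 8 → [1,3,5,6,7,8,9,10]=3  [2,4,5,6,7,8,9,10]=15  [3,4,5,6,7,8,9,10]=12
  size 9 → [1,3,4,5,6,7,8,9,10]=15  [2,3,4,5,6,7,8,9,10]=27
  first=0(c) contributes 42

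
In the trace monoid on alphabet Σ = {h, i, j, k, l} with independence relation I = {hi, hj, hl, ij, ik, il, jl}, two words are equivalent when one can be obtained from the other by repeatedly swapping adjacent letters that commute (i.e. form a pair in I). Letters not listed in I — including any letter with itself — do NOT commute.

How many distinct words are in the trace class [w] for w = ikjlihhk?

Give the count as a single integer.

piece 0:i — minimal
piece 1:k — minimal
piece 2:j rests on {1:k}
piece 3:l rests on {1:k}
piece 4:i rests on {0:i}
piece 5:h rests on {1:k}
piece 6:h rests on {5:h}
piece 7:k rests on {2:j, 3:l, 6:h}
minimal pieces: {0:i, 1:k}
ways to finish when only these pieces remain (= sum over removing one remaining piece with nothing left below it):
  1 left: {4}→1  {7}→1
  2 left: {0,4}→1  {2,7}→1  {3,7}→1  {4,7}→2  {6,7}→1
  3 left: {0,4,7}→3  {2,3,7}→2  {2,4,7}→3  {2,6,7}→2  {3,4,7}→3  {3,6,7}→2  {4,6,7}→3  {5,6,7}→1
  4 left: {0,2,4,7}→6  {0,3,4,7}→6  {0,4,6,7}→6  {2,3,4,7}→8  {2,3,6,7}→6  {2,4,6,7}→8  {2,5,6,7}→3  {3,4,6,7}→8  {3,5,6,7}→3  {4,5,6,7}→4
  5 left: {0,2,3,4,7}→20  {0,2,4,6,7}→20  {0,3,4,6,7}→20  {0,4,5,6,7}→10  {2,3,4,6,7}→30  {2,3,5,6,7}→12  {2,4,5,6,7}→15  {3,4,5,6,7}→15
  6 left: {0,2,3,4,6,7}→90  {0,2,4,5,6,7}→45  {0,3,4,5,6,7}→45  {1,2,3,5,6,7}→12  {2,3,4,5,6,7}→72
  placing 0:i first → 84 extensions
  placing 1:k first → 252 extensions
total linear extensions = 336

336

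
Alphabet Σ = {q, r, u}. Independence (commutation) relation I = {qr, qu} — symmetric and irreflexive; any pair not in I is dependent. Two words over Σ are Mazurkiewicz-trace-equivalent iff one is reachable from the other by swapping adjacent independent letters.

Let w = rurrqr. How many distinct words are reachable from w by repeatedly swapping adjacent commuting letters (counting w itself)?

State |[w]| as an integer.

6

#0=r has no predecessor
#1=u depends on [0:r]
#2=r depends on [1:u]
#3=r depends on [2:r]
#4=q has no predecessor
#5=r depends on [3:r]
sources: [0:r, 4:q]
N(rest) = Σ N(rest − s) over sources s of rest; N(one piece) = 1:
  size 1 → [4]=1  [5]=1
  size 2 → [3,5]=1  [4,5]=2
  size 3 → [2,3,5]=1  [3,4,5]=3
  size 4 → [1,2,3,5]=1  [2,3,4,5]=4
  first=0(r) contributes 5
  first=4(q) contributes 1
|[w]| = 6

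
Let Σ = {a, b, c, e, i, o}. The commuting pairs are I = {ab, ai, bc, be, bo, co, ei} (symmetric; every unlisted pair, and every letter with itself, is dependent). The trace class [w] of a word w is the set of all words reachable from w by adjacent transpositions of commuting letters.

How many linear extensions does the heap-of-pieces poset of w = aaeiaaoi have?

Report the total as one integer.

piece 0:a — minimal
piece 1:a rests on {0:a}
piece 2:e rests on {1:a}
piece 3:i — minimal
piece 4:a rests on {2:e}
piece 5:a rests on {4:a}
piece 6:o rests on {3:i, 5:a}
piece 7:i rests on {6:o}
minimal pieces: {0:a, 3:i}
ways to finish when only these pieces remain (= sum over removing one remaining piece with nothing left below it):
  1 left: {7}→1
  2 left: {6,7}→1
  3 left: {3,6,7}→1  {5,6,7}→1
  4 left: {3,5,6,7}→2  {4,5,6,7}→1
  5 left: {2,4,5,6,7}→1  {3,4,5,6,7}→3
  6 left: {1,2,4,5,6,7}→1  {2,3,4,5,6,7}→4
  placing 0:a first → 5 extensions
  placing 3:i first → 1 extensions
total linear extensions = 6

6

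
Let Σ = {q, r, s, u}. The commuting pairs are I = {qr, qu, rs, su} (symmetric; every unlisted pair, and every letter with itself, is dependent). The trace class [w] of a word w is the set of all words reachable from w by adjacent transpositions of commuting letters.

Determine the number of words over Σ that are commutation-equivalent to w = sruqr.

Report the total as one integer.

0(s) covers ∅
1(r) covers ∅
2(u) covers 1:r
3(q) covers 0:s
4(r) covers 2:u
floor of heap: 0:s, 1:r
completions by unplaced set U, small U first (add the entries for U minus each lowest piece of U):
  |U|=1: {3}:1  {4}:1
  |U|=2: {0,3}:1  {2,4}:1  {3,4}:2
  |U|=3: {0,3,4}:3  {1,2,4}:1  {2,3,4}:3
  start at 0(s): 4
  start at 1(r): 6
sum over floor = 10

10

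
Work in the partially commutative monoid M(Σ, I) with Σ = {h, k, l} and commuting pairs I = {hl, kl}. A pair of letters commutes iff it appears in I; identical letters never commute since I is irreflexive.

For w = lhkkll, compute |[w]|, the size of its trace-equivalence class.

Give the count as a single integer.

#0=l has no predecessor
#1=h has no predecessor
#2=k depends on [1:h]
#3=k depends on [2:k]
#4=l depends on [0:l]
#5=l depends on [4:l]
sources: [0:l, 1:h]
N(rest) = Σ N(rest − s) over sources s of rest; N(one piece) = 1:
  size 1 → [3]=1  [5]=1
  size 2 → [2,3]=1  [3,5]=2  [4,5]=1
  size 3 → [0,4,5]=1  [1,2,3]=1  [2,3,5]=3  [3,4,5]=3
  size 4 → [0,3,4,5]=4  [1,2,3,5]=4  [2,3,4,5]=6
  first=0(l) contributes 10
  first=1(h) contributes 10
|[w]| = 20

20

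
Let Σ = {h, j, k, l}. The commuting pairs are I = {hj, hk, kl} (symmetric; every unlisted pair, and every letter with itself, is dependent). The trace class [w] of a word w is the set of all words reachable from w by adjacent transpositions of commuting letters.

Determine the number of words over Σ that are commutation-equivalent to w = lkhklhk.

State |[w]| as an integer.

35

#0=l has no predecessor
#1=k has no predecessor
#2=h depends on [0:l]
#3=k depends on [1:k]
#4=l depends on [2:h]
#5=h depends on [4:l]
#6=k depends on [3:k]
sources: [0:l, 1:k]
N(rest) = Σ N(rest − s) over sources s of rest; N(one piece) = 1:
  size 1 → [5]=1  [6]=1
  size 2 → [3,6]=1  [4,5]=1  [5,6]=2
  size 3 → [1,3,6]=1  [2,4,5]=1  [3,5,6]=3  [4,5,6]=3
  size 4 → [0,2,4,5]=1  [1,3,5,6]=4  [2,4,5,6]=4  [3,4,5,6]=6
  size 5 → [0,2,4,5,6]=5  [1,3,4,5,6]=10  [2,3,4,5,6]=10
  first=0(l) contributes 20
  first=1(k) contributes 15
|[w]| = 35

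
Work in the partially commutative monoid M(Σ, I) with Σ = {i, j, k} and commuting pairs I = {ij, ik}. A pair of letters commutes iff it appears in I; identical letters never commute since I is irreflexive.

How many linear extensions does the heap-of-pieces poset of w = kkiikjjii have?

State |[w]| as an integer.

drop 0:k onto floor
drop 1:k onto {0:k}
drop 2:i onto floor
drop 3:i onto {2:i}
drop 4:k onto {1:k}
drop 5:j onto {4:k}
drop 6:j onto {5:j}
drop 7:i onto {3:i}
drop 8:i onto {7:i}
ground layer = {0:k, 2:i}
drop-orders for the pieces not yet dropped (sum over which currently-grounded one goes next):
  1 to go: {6} 1  {8} 1
  2 to go: {5,6} 1  {6,8} 2  {7,8} 1
  3 to go: {3,7,8} 1  {4,5,6} 1  {5,6,8} 3  {6,7,8} 3
  4 to go: {1,4,5,6} 1  {2,3,7,8} 1  {3,6,7,8} 4  {4,5,6,8} 4  {5,6,7,8} 6
  5 to go: {0,1,4,5,6} 1  {1,4,5,6,8} 5  {2,3,6,7,8} 5  {3,5,6,7,8} 10  {4,5,6,7,8} 10
  6 to go: {0,1,4,5,6,8} 6  {1,4,5,6,7,8} 15  {2,3,5,6,7,8} 15  {3,4,5,6,7,8} 20
  7 to go: {0,1,4,5,6,7,8} 21  {1,3,4,5,6,7,8} 35  {2,3,4,5,6,7,8} 35
  if 0:k drops first: 70 orders
  if 2:i drops first: 56 orders
heap linearizations: 126

126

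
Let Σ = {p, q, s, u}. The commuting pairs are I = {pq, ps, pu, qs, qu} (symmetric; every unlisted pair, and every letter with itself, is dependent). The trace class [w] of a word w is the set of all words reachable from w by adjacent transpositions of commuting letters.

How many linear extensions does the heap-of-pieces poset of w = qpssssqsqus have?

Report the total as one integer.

#0=q has no predecessor
#1=p has no predecessor
#2=s has no predecessor
#3=s depends on [2:s]
#4=s depends on [3:s]
#5=s depends on [4:s]
#6=q depends on [0:q]
#7=s depends on [5:s]
#8=q depends on [6:q]
#9=u depends on [7:s]
#10=s depends on [9:u]
sources: [0:q, 1:p, 2:s]
N(rest) = Σ N(rest − s) over sources s of rest; N(one piece) = 1:
  size 1 → [1]=1  [8]=1  [10]=1
  size 2 → [1,8]=2  [1,10]=2  [6,8]=1  [8,10]=2  [9,10]=1
  size 3 → [0,6,8]=1  [1,6,8]=3  [1,8,10]=6  [1,9,10]=3  [6,8,10]=3  [7,9,10]=1  [8,9,10]=3
  size 4 → [0,1,6,8]=4  [0,6,8,10]=4  [1,6,8,10]=12  [1,7,9,10]=4  [1,8,9,10]=12  [5,7,9,10]=1  [6,8,9,10]=6  [7,8,9,10]=4
  size 5 → [0,1,6,8,10]=20  [0,6,8,9,10]=10  [1,5,7,9,10]=5  [1,6,8,9,10]=30  [1,7,8,9,10]=20  [4,5,7,9,10]=1  [5,7,8,9,10]=5  [6,7,8,9,10]=10
  size 6 → [0,1,6,8,9,10]=60  [0,6,7,8,9,10]=20  [1,4,5,7,9,10]=6  [1,5,7,8,9,10]=30  [1,6,7,8,9,10]=60  [3,4,5,7,9,10]=1  [4,5,7,8,9,10]=6  [5,6,7,8,9,10]=15
  size 7 → [0,1,6,7,8,9,10]=140  [0,5,6,7,8,9,10]=35  [1,3,4,5,7,9,10]=7  [1,4,5,7,8,9,10]=42  [1,5,6,7,8,9,10]=105  [2,3,4,5,7,9,10]=1  [3,4,5,7,8,9,10]=7  [4,5,6,7,8,9,10]=21
  size 8 → [0,1,5,6,7,8,9,10]=280  [0,4,5,6,7,8,9,10]=56  [1,2,3,4,5,7,9,10]=8  [1,3,4,5,7,8,9,10]=56  [1,4,5,6,7,8,9,10]=168  [2,3,4,5,7,8,9,10]=8  [3,4,5,6,7,8,9,10]=28
  size 9 → [0,1,4,5,6,7,8,9,10]=504  [0,3,4,5,6,7,8,9,10]=84  [1,2,3,4,5,7,8,9,10]=72  [1,3,4,5,6,7,8,9,10]=252  [2,3,4,5,6,7,8,9,10]=36
  first=0(q) contributes 360
  first=1(p) contributes 120
  first=2(s) contributes 840
|[w]| = 1320

1320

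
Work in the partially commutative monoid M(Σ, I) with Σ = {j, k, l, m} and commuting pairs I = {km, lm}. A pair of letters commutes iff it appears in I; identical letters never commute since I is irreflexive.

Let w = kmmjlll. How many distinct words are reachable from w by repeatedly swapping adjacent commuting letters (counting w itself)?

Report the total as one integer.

3

piece 0:k — minimal
piece 1:m — minimal
piece 2:m rests on {1:m}
piece 3:j rests on {0:k, 2:m}
piece 4:l rests on {3:j}
piece 5:l rests on {4:l}
piece 6:l rests on {5:l}
minimal pieces: {0:k, 1:m}
ways to finish when only these pieces remain (= sum over removing one remaining piece with nothing left below it):
  1 left: {6}→1
  2 left: {5,6}→1
  3 left: {4,5,6}→1
  4 left: {3,4,5,6}→1
  5 left: {0,3,4,5,6}→1  {2,3,4,5,6}→1
  placing 0:k first → 1 extensions
  placing 1:m first → 2 extensions
total linear extensions = 3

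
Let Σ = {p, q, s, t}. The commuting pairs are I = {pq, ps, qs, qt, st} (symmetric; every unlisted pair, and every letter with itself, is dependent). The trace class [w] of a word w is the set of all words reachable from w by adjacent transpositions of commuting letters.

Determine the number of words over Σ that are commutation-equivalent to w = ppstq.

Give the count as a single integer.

20

drop 0:p onto floor
drop 1:p onto {0:p}
drop 2:s onto floor
drop 3:t onto {1:p}
drop 4:q onto floor
ground layer = {0:p, 2:s, 4:q}
drop-orders for the pieces not yet dropped (sum over which currently-grounded one goes next):
  1 to go: {2} 1  {3} 1  {4} 1
  2 to go: {1,3} 1  {2,3} 2  {2,4} 2  {3,4} 2
  3 to go: {0,1,3} 1  {1,2,3} 3  {1,3,4} 3  {2,3,4} 6
  if 0:p drops first: 12 orders
  if 2:s drops first: 4 orders
  if 4:q drops first: 4 orders
heap linearizations: 20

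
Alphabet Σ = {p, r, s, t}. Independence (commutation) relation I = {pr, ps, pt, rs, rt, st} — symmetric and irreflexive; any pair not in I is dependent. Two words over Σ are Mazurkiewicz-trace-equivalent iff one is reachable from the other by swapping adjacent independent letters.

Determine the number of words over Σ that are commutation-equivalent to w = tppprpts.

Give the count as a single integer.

840

0(t) covers ∅
1(p) covers ∅
2(p) covers 1:p
3(p) covers 2:p
4(r) covers ∅
5(p) covers 3:p
6(t) covers 0:t
7(s) covers ∅
floor of heap: 0:t, 1:p, 4:r, 7:s
completions by unplaced set U, small U first (add the entries for U minus each lowest piece of U):
  |U|=1: {4}:1  {5}:1  {6}:1  {7}:1
  |U|=2: {0,6}:1  {3,5}:1  {4,5}:2  {4,6}:2  {4,7}:2  {5,6}:2  {5,7}:2  {6,7}:2
  |U|=3: {0,4,6}:3  {0,5,6}:3  {0,6,7}:3  {2,3,5}:1  {3,4,5}:3  {3,5,6}:3  {3,5,7}:3  {4,5,6}:6  {4,5,7}:6  {4,6,7}:6  {5,6,7}:6
  |U|=4: {0,3,5,6}:6  {0,4,5,6}:12  {0,4,6,7}:12  {0,5,6,7}:12  {1,2,3,5}:1  {2,3,4,5}:4  {2,3,5,6}:4  {2,3,5,7}:4  {3,4,5,6}:12  {3,4,5,7}:12  {3,5,6,7}:12  {4,5,6,7}:24
  |U|=5: {0,2,3,5,6}:10  {0,3,4,5,6}:30  {0,3,5,6,7}:30  {0,4,5,6,7}:60  {1,2,3,4,5}:5  {1,2,3,5,6}:5  {1,2,3,5,7}:5  {2,3,4,5,6}:20  {2,3,4,5,7}:20  {2,3,5,6,7}:20  {3,4,5,6,7}:60
  |U|=6: {0,1,2,3,5,6}:15  {0,2,3,4,5,6}:60  {0,2,3,5,6,7}:60  {0,3,4,5,6,7}:180  {1,2,3,4,5,6}:30  {1,2,3,4,5,7}:30  {1,2,3,5,6,7}:30  {2,3,4,5,6,7}:120
  start at 0(t): 210
  start at 1(p): 420
  start at 4(r): 105
  start at 7(s): 105
sum over floor = 840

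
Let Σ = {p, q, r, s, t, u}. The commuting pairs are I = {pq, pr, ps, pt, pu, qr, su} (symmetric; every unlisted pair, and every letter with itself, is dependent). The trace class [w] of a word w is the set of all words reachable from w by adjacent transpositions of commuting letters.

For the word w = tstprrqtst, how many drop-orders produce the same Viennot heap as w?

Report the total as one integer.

30

piece 0:t — minimal
piece 1:s rests on {0:t}
piece 2:t rests on {1:s}
piece 3:p — minimal
piece 4:r rests on {2:t}
piece 5:r rests on {4:r}
piece 6:q rests on {2:t}
piece 7:t rests on {5:r, 6:q}
piece 8:s rests on {7:t}
piece 9:t rests on {8:s}
minimal pieces: {0:t, 3:p}
ways to finish when only these pieces remain (= sum over removing one remaining piece with nothing left below it):
  1 left: {3}→1  {9}→1
  2 left: {3,9}→2  {8,9}→1
  3 left: {3,8,9}→3  {7,8,9}→1
  4 left: {3,7,8,9}→4  {5,7,8,9}→1  {6,7,8,9}→1
  5 left: {3,5,7,8,9}→5  {3,6,7,8,9}→5  {4,5,7,8,9}→1  {5,6,7,8,9}→2
  6 left: {3,4,5,7,8,9}→6  {3,5,6,7,8,9}→12  {4,5,6,7,8,9}→3
  7 left: {2,4,5,6,7,8,9}→3  {3,4,5,6,7,8,9}→21
  8 left: {1,2,4,5,6,7,8,9}→3  {2,3,4,5,6,7,8,9}→24
  placing 0:t first → 27 extensions
  placing 3:p first → 3 extensions
total linear extensions = 30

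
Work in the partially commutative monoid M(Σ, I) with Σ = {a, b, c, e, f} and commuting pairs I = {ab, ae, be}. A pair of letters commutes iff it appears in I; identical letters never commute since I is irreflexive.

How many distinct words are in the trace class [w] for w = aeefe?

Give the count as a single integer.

piece 0:a — minimal
piece 1:e — minimal
piece 2:e rests on {1:e}
piece 3:f rests on {0:a, 2:e}
piece 4:e rests on {3:f}
minimal pieces: {0:a, 1:e}
ways to finish when only these pieces remain (= sum over removing one remaining piece with nothing left below it):
  1 left: {4}→1
  2 left: {3,4}→1
  3 left: {0,3,4}→1  {2,3,4}→1
  placing 0:a first → 1 extensions
  placing 1:e first → 2 extensions
total linear extensions = 3

3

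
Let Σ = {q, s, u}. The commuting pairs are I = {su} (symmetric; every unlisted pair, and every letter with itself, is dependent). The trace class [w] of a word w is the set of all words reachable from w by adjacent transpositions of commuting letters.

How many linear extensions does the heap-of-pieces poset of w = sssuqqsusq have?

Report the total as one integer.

12

drop 0:s onto floor
drop 1:s onto {0:s}
drop 2:s onto {1:s}
drop 3:u onto floor
drop 4:q onto {2:s, 3:u}
drop 5:q onto {4:q}
drop 6:s onto {5:q}
drop 7:u onto {5:q}
drop 8:s onto {6:s}
drop 9:q onto {7:u, 8:s}
ground layer = {0:s, 3:u}
drop-orders for the pieces not yet dropped (sum over which currently-grounded one goes next):
  1 to go: {9} 1
  2 to go: {7,9} 1  {8,9} 1
  3 to go: {6,8,9} 1  {7,8,9} 2
  4 to go: {6,7,8,9} 3
  5 to go: {5,6,7,8,9} 3
  6 to go: {4,5,6,7,8,9} 3
  7 to go: {2,4,5,6,7,8,9} 3  {3,4,5,6,7,8,9} 3
  8 to go: {1,2,4,5,6,7,8,9} 3  {2,3,4,5,6,7,8,9} 6
  if 0:s drops first: 9 orders
  if 3:u drops first: 3 orders
heap linearizations: 12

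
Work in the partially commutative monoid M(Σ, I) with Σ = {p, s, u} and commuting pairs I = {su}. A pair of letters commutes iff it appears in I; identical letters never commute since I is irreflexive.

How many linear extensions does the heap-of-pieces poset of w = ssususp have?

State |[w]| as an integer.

#0=s has no predecessor
#1=s depends on [0:s]
#2=u has no predecessor
#3=s depends on [1:s]
#4=u depends on [2:u]
#5=s depends on [3:s]
#6=p depends on [4:u, 5:s]
sources: [0:s, 2:u]
N(rest) = Σ N(rest − s) over sources s of rest; N(one piece) = 1:
  size 1 → [6]=1
  size 2 → [4,6]=1  [5,6]=1
  size 3 → [2,4,6]=1  [3,5,6]=1  [4,5,6]=2
  size 4 → [1,3,5,6]=1  [2,4,5,6]=3  [3,4,5,6]=3
  size 5 → [0,1,3,5,6]=1  [1,3,4,5,6]=4  [2,3,4,5,6]=6
  first=0(s) contributes 10
  first=2(u) contributes 5
|[w]| = 15

15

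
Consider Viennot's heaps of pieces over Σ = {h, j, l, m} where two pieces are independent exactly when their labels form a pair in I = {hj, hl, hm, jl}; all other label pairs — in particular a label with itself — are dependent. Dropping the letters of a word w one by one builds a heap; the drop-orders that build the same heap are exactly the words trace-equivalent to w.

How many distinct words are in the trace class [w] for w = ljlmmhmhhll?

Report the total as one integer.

piece 0:l — minimal
piece 1:j — minimal
piece 2:l rests on {0:l}
piece 3:m rests on {1:j, 2:l}
piece 4:m rests on {3:m}
piece 5:h — minimal
piece 6:m rests on {4:m}
piece 7:h rests on {5:h}
piece 8:h rests on {7:h}
piece 9:l rests on {6:m}
piece 10:l rests on {9:l}
minimal pieces: {0:l, 1:j, 5:h}
ways to finish when only these pieces remain (= sum over removing one remaining piece with nothing left below it):
  1 left: {8}→1  {10}→1
  2 left: {7,8}→1  {8,10}→2  {9,10}→1
  3 left: {5,7,8}→1  {6,9,10}→1  {7,8,10}→3  {8,9,10}→3
  4 left: {4,6,9,10}→1  {5,7,8,10}→4  {6,8,9,10}→4  {7,8,9,10}→6
  5 left: {3,4,6,9,10}→1  {4,6,8,9,10}→5  {5,7,8,9,10}→10  {6,7,8,9,10}→10
  6 left: {1,3,4,6,9,10}→1  {2,3,4,6,9,10}→1  {3,4,6,8,9,10}→6  {4,6,7,8,9,10}→15  {5,6,7,8,9,10}→20
  7 left: {0,2,3,4,6,9,10}→1  {1,2,3,4,6,9,10}→2  {1,3,4,6,8,9,10}→7  {2,3,4,6,8,9,10}→7  {3,4,6,7,8,9,10}→21  {4,5,6,7,8,9,10}→35
  8 left: {0,1,2,3,4,6,9,10}→3  {0,2,3,4,6,8,9,10}→8  {1,2,3,4,6,8,9,10}→16  {1,3,4,6,7,8,9,10}→28  {2,3,4,6,7,8,9,10}→28  {3,4,5,6,7,8,9,10}→56
  9 left: {0,1,2,3,4,6,8,9,10}→27  {0,2,3,4,6,7,8,9,10}→36  {1,2,3,4,6,7,8,9,10}→72  {1,3,4,5,6,7,8,9,10}→84  {2,3,4,5,6,7,8,9,10}→84
  placing 0:l first → 240 extensions
  placing 1:j first → 120 extensions
  placing 5:h first → 135 extensions
total linear extensions = 495

495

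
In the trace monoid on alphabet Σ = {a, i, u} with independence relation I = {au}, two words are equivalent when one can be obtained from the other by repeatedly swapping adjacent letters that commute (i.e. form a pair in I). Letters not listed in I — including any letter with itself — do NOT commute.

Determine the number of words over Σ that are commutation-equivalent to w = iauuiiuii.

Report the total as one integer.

3

piece 0:i — minimal
piece 1:a rests on {0:i}
piece 2:u rests on {0:i}
piece 3:u rests on {2:u}
piece 4:i rests on {1:a, 3:u}
piece 5:i rests on {4:i}
piece 6:u rests on {5:i}
piece 7:i rests on {6:u}
piece 8:i rests on {7:i}
minimal pieces: {0:i}
ways to finish when only these pieces remain (= sum over removing one remaining piece with nothing left below it):
  1 left: {8}→1
  2 left: {7,8}→1
  3 left: {6,7,8}→1
  4 left: {5,6,7,8}→1
  5 left: {4,5,6,7,8}→1
  6 left: {1,4,5,6,7,8}→1  {3,4,5,6,7,8}→1
  7 left: {1,3,4,5,6,7,8}→2  {2,3,4,5,6,7,8}→1
  placing 0:i first → 3 extensions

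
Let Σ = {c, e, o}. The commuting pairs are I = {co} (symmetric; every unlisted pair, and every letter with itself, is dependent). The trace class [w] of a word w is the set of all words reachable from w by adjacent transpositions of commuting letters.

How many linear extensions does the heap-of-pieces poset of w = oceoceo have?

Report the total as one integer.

4

drop 0:o onto floor
drop 1:c onto floor
drop 2:e onto {0:o, 1:c}
drop 3:o onto {2:e}
drop 4:c onto {2:e}
drop 5:e onto {3:o, 4:c}
drop 6:o onto {5:e}
ground layer = {0:o, 1:c}
drop-orders for the pieces not yet dropped (sum over which currently-grounded one goes next):
  1 to go: {6} 1
  2 to go: {5,6} 1
  3 to go: {3,5,6} 1  {4,5,6} 1
  4 to go: {3,4,5,6} 2
  5 to go: {2,3,4,5,6} 2
  if 0:o drops first: 2 orders
  if 1:c drops first: 2 orders
heap linearizations: 4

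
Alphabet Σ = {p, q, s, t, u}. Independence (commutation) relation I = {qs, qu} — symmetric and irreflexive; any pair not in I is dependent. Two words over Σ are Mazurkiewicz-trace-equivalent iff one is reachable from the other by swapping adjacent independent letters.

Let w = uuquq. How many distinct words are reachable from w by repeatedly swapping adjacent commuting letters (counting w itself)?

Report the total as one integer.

#0=u has no predecessor
#1=u depends on [0:u]
#2=q has no predecessor
#3=u depends on [1:u]
#4=q depends on [2:q]
sources: [0:u, 2:q]
N(rest) = Σ N(rest − s) over sources s of rest; N(one piece) = 1:
  size 1 → [3]=1  [4]=1
  size 2 → [1,3]=1  [2,4]=1  [3,4]=2
  size 3 → [0,1,3]=1  [1,3,4]=3  [2,3,4]=3
  first=0(u) contributes 6
  first=2(q) contributes 4
|[w]| = 10

10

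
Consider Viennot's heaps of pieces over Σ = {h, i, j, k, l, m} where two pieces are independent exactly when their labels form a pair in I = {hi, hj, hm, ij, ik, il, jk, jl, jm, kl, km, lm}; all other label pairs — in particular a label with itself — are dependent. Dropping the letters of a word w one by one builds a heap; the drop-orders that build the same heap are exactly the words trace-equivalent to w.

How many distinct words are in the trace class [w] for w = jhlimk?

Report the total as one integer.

0(j) covers ∅
1(h) covers ∅
2(l) covers 1:h
3(i) covers ∅
4(m) covers 3:i
5(k) covers 1:h
floor of heap: 0:j, 1:h, 3:i
completions by unplaced set U, small U first (add the entries for U minus each lowest piece of U):
  |U|=1: {0}:1  {2}:1  {4}:1  {5}:1
  |U|=2: {0,2}:2  {0,4}:2  {0,5}:2  {2,4}:2  {2,5}:2  {3,4}:1  {4,5}:2
  |U|=3: {0,2,4}:6  {0,2,5}:6  {0,3,4}:3  {0,4,5}:6  {1,2,5}:2  {2,3,4}:3  {2,4,5}:6  {3,4,5}:3
  |U|=4: {0,1,2,5}:8  {0,2,3,4}:12  {0,2,4,5}:24  {0,3,4,5}:12  {1,2,4,5}:8  {2,3,4,5}:12
  start at 0(j): 20
  start at 1(h): 60
  start at 3(i): 40
sum over floor = 120

120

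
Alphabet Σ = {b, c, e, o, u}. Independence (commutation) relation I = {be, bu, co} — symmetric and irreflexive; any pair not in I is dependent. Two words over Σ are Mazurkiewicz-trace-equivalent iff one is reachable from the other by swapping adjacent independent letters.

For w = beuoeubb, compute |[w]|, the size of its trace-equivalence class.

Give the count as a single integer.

18

drop 0:b onto floor
drop 1:e onto floor
drop 2:u onto {1:e}
drop 3:o onto {0:b, 2:u}
drop 4:e onto {3:o}
drop 5:u onto {4:e}
drop 6:b onto {3:o}
drop 7:b onto {6:b}
ground layer = {0:b, 1:e}
drop-orders for the pieces not yet dropped (sum over which currently-grounded one goes next):
  1 to go: {5} 1  {7} 1
  2 to go: {4,5} 1  {5,7} 2  {6,7} 1
  3 to go: {4,5,7} 3  {5,6,7} 3
  4 to go: {4,5,6,7} 6
  5 to go: {3,4,5,6,7} 6
  6 to go: {0,3,4,5,6,7} 6  {2,3,4,5,6,7} 6
  if 0:b drops first: 6 orders
  if 1:e drops first: 12 orders
heap linearizations: 18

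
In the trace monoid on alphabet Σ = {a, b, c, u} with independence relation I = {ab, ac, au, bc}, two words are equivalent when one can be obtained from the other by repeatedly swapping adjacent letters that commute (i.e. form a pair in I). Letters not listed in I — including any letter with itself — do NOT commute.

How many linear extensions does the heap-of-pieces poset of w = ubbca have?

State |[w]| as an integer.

0(u) covers ∅
1(b) covers 0:u
2(b) covers 1:b
3(c) covers 0:u
4(a) covers ∅
floor of heap: 0:u, 4:a
completions by unplaced set U, small U first (add the entries for U minus each lowest piece of U):
  |U|=1: {2}:1  {3}:1  {4}:1
  |U|=2: {1,2}:1  {2,3}:2  {2,4}:2  {3,4}:2
  |U|=3: {1,2,3}:3  {1,2,4}:3  {2,3,4}:6
  start at 0(u): 12
  start at 4(a): 3
sum over floor = 15

15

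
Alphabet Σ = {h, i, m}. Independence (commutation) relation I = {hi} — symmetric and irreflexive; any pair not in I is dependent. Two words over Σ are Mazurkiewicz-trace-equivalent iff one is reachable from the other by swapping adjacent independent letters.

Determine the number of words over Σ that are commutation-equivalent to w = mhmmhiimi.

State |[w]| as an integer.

3

0(m) covers ∅
1(h) covers 0:m
2(m) covers 1:h
3(m) covers 2:m
4(h) covers 3:m
5(i) covers 3:m
6(i) covers 5:i
7(m) covers 4:h, 6:i
8(i) covers 7:m
floor of heap: 0:m
completions by unplaced set U, small U first (add the entries for U minus each lowest piece of U):
  |U|=1: {8}:1
  |U|=2: {7,8}:1
  |U|=3: {4,7,8}:1  {6,7,8}:1
  |U|=4: {4,6,7,8}:2  {5,6,7,8}:1
  |U|=5: {4,5,6,7,8}:3
  |U|=6: {3,4,5,6,7,8}:3
  |U|=7: {2,3,4,5,6,7,8}:3
  start at 0(m): 3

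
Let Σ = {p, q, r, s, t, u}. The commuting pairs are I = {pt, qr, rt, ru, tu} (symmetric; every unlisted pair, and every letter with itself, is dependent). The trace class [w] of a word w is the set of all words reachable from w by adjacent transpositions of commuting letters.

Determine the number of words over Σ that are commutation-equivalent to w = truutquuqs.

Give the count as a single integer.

0(t) covers ∅
1(r) covers ∅
2(u) covers ∅
3(u) covers 2:u
4(t) covers 0:t
5(q) covers 3:u, 4:t
6(u) covers 5:q
7(u) covers 6:u
8(q) covers 7:u
9(s) covers 1:r, 8:q
floor of heap: 0:t, 1:r, 2:u
completions by unplaced set U, small U first (add the entries for U minus each lowest piece of U):
  |U|=1: {9}:1
  |U|=2: {1,9}:1  {8,9}:1
  |U|=3: {1,8,9}:2  {7,8,9}:1
  |U|=4: {1,7,8,9}:3  {6,7,8,9}:1
  |U|=5: {1,6,7,8,9}:4  {5,6,7,8,9}:1
  |U|=6: {1,5,6,7,8,9}:5  {3,5,6,7,8,9}:1  {4,5,6,7,8,9}:1
  |U|=7: {0,4,5,6,7,8,9}:1  {1,3,5,6,7,8,9}:6  {1,4,5,6,7,8,9}:6  {2,3,5,6,7,8,9}:1  {3,4,5,6,7,8,9}:2
  |U|=8: {0,1,4,5,6,7,8,9}:7  {0,3,4,5,6,7,8,9}:3  {1,2,3,5,6,7,8,9}:7  {1,3,4,5,6,7,8,9}:14  {2,3,4,5,6,7,8,9}:3
  start at 0(t): 24
  start at 1(r): 6
  start at 2(u): 24
sum over floor = 54

54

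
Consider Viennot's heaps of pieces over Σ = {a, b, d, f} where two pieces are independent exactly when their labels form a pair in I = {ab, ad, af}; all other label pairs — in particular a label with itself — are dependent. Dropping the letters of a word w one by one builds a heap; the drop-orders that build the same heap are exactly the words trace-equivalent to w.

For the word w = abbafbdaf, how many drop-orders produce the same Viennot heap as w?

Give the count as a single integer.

#0=a has no predecessor
#1=b has no predecessor
#2=b depends on [1:b]
#3=a depends on [0:a]
#4=f depends on [2:b]
#5=b depends on [4:f]
#6=d depends on [5:b]
#7=a depends on [3:a]
#8=f depends on [6:d]
sources: [0:a, 1:b]
N(rest) = Σ N(rest − s) over sources s of rest; N(one piece) = 1:
  size 1 → [7]=1  [8]=1
  size 2 → [3,7]=1  [6,8]=1  [7,8]=2
  size 3 → [0,3,7]=1  [3,7,8]=3  [5,6,8]=1  [6,7,8]=3
  size 4 → [0,3,7,8]=4  [3,6,7,8]=6  [4,5,6,8]=1  [5,6,7,8]=4
  size 5 → [0,3,6,7,8]=10  [2,4,5,6,8]=1  [3,5,6,7,8]=10  [4,5,6,7,8]=5
  size 6 → [0,3,5,6,7,8]=20  [1,2,4,5,6,8]=1  [2,4,5,6,7,8]=6  [3,4,5,6,7,8]=15
  size 7 → [0,3,4,5,6,7,8]=35  [1,2,4,5,6,7,8]=7  [2,3,4,5,6,7,8]=21
  first=0(a) contributes 28
  first=1(b) contributes 56
|[w]| = 84

84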